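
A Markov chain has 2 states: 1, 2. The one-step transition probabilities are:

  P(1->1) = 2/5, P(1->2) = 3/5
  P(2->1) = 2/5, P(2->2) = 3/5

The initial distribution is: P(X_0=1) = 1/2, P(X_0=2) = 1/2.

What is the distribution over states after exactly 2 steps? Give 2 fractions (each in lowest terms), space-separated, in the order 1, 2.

Answer: 2/5 3/5

Derivation:
Propagating the distribution step by step (d_{t+1} = d_t * P):
d_0 = (1=1/2, 2=1/2)
  d_1[1] = 1/2*2/5 + 1/2*2/5 = 2/5
  d_1[2] = 1/2*3/5 + 1/2*3/5 = 3/5
d_1 = (1=2/5, 2=3/5)
  d_2[1] = 2/5*2/5 + 3/5*2/5 = 2/5
  d_2[2] = 2/5*3/5 + 3/5*3/5 = 3/5
d_2 = (1=2/5, 2=3/5)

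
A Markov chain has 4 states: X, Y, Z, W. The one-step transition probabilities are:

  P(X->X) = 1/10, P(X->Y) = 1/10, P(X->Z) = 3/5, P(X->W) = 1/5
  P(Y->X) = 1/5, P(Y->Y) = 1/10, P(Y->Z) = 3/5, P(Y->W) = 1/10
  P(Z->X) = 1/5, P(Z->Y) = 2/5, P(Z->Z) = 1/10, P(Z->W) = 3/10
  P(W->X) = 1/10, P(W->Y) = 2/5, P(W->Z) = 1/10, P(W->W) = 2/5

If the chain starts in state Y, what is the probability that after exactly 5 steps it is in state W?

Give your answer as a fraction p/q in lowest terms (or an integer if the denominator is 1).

Answer: 1591/6250

Derivation:
Computing P^5 by repeated multiplication:
P^1 =
  X: [1/10, 1/10, 3/5, 1/5]
  Y: [1/5, 1/10, 3/5, 1/10]
  Z: [1/5, 2/5, 1/10, 3/10]
  W: [1/10, 2/5, 1/10, 2/5]
P^2 =
  X: [17/100, 17/50, 1/5, 29/100]
  Y: [17/100, 31/100, 1/4, 27/100]
  Z: [3/20, 11/50, 2/5, 23/100]
  W: [3/20, 1/4, 7/20, 1/4]
P^3 =
  X: [77/500, 247/1000, 71/200, 61/250]
  Y: [39/250, 32/125, 17/50, 31/125]
  Z: [81/500, 289/1000, 57/200, 33/125]
  W: [4/25, 7/25, 3/10, 13/50]
P^4 =
  X: [801/5000, 2797/10000, 601/2000, 649/2500]
  Y: [399/2500, 691/2500, 153/500, 129/500]
  Z: [787/5000, 2647/10000, 651/2000, 631/2500]
  W: [79/500, 67/250, 8/25, 127/500]
P^5 =
  X: [7901/50000, 26803/100000, 6399/20000, 127/500]
  Y: [989/6250, 673/2500, 159/500, 1591/6250]
  Z: [7951/50000, 27337/100000, 6221/20000, 3207/12500]
  W: [397/2500, 1361/5000, 313/1000, 32/125]

(P^5)[Y -> W] = 1591/6250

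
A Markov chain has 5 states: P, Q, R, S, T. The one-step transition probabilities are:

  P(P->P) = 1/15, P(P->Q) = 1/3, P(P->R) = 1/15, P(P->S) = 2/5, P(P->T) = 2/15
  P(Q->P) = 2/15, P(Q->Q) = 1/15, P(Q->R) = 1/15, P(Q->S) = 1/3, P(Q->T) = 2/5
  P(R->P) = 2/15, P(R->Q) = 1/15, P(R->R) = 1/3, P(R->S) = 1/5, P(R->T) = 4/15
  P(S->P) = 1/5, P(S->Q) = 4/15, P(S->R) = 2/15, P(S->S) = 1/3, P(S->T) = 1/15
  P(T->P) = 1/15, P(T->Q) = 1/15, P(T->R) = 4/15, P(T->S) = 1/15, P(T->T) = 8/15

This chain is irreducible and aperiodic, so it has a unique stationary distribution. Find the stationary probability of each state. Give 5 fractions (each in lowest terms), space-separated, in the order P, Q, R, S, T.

Answer: 1868/15487 2256/15487 3023/15487 3627/15487 4713/15487

Derivation:
The stationary distribution satisfies pi = pi * P, i.e.:
  pi_P = 1/15*pi_P + 2/15*pi_Q + 2/15*pi_R + 1/5*pi_S + 1/15*pi_T
  pi_Q = 1/3*pi_P + 1/15*pi_Q + 1/15*pi_R + 4/15*pi_S + 1/15*pi_T
  pi_R = 1/15*pi_P + 1/15*pi_Q + 1/3*pi_R + 2/15*pi_S + 4/15*pi_T
  pi_S = 2/5*pi_P + 1/3*pi_Q + 1/5*pi_R + 1/3*pi_S + 1/15*pi_T
  pi_T = 2/15*pi_P + 2/5*pi_Q + 4/15*pi_R + 1/15*pi_S + 8/15*pi_T
with normalization: pi_P + pi_Q + pi_R + pi_S + pi_T = 1.

Using the first 4 balance equations plus normalization, the linear system A*pi = b is:
  [-14/15, 2/15, 2/15, 1/5, 1/15] . pi = 0
  [1/3, -14/15, 1/15, 4/15, 1/15] . pi = 0
  [1/15, 1/15, -2/3, 2/15, 4/15] . pi = 0
  [2/5, 1/3, 1/5, -2/3, 1/15] . pi = 0
  [1, 1, 1, 1, 1] . pi = 1

Solving yields:
  pi_P = 1868/15487
  pi_Q = 2256/15487
  pi_R = 3023/15487
  pi_S = 3627/15487
  pi_T = 4713/15487

Verification (pi * P):
  1868/15487*1/15 + 2256/15487*2/15 + 3023/15487*2/15 + 3627/15487*1/5 + 4713/15487*1/15 = 1868/15487 = pi_P  (ok)
  1868/15487*1/3 + 2256/15487*1/15 + 3023/15487*1/15 + 3627/15487*4/15 + 4713/15487*1/15 = 2256/15487 = pi_Q  (ok)
  1868/15487*1/15 + 2256/15487*1/15 + 3023/15487*1/3 + 3627/15487*2/15 + 4713/15487*4/15 = 3023/15487 = pi_R  (ok)
  1868/15487*2/5 + 2256/15487*1/3 + 3023/15487*1/5 + 3627/15487*1/3 + 4713/15487*1/15 = 3627/15487 = pi_S  (ok)
  1868/15487*2/15 + 2256/15487*2/5 + 3023/15487*4/15 + 3627/15487*1/15 + 4713/15487*8/15 = 4713/15487 = pi_T  (ok)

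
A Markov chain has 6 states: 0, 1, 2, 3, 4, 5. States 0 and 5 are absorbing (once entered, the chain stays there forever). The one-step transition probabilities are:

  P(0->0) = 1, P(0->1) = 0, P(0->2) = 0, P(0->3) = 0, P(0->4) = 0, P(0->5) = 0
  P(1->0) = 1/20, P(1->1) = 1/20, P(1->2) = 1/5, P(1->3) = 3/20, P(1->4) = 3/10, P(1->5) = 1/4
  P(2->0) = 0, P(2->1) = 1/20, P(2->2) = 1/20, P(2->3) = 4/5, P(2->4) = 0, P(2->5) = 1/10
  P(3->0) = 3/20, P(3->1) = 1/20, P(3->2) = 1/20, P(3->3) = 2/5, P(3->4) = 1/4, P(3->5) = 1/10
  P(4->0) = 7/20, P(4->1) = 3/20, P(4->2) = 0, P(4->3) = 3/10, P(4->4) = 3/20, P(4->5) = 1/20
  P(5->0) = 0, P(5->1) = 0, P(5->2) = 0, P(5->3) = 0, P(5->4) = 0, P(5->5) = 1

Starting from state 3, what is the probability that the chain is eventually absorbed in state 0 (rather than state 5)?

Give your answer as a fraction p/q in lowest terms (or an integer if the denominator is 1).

Answer: 31141/48491

Derivation:
Let a_i = P(absorbed in 0 | start in state i).
Boundary conditions: a_0 = 1, a_5 = 0.
For each transient state i, a_i = sum_j P(i->j) * a_j:
  a_1 = 1/20*a_0 + 1/20*a_1 + 1/5*a_2 + 3/20*a_3 + 3/10*a_4 + 1/4*a_5
  a_2 = 0*a_0 + 1/20*a_1 + 1/20*a_2 + 4/5*a_3 + 0*a_4 + 1/10*a_5
  a_3 = 3/20*a_0 + 1/20*a_1 + 1/20*a_2 + 2/5*a_3 + 1/4*a_4 + 1/10*a_5
  a_4 = 7/20*a_0 + 3/20*a_1 + 0*a_2 + 3/10*a_3 + 3/20*a_4 + 1/20*a_5

Substituting a_0 = 1 and a_5 = 0, rearrange to (I - Q) a = r where r[i] = P(i -> 0):
  [19/20, -1/5, -3/20, -3/10] . (a_1, a_2, a_3, a_4) = 1/20
  [-1/20, 19/20, -4/5, 0] . (a_1, a_2, a_3, a_4) = 0
  [-1/20, -1/20, 3/5, -1/4] . (a_1, a_2, a_3, a_4) = 3/20
  [-3/20, 0, -3/10, 17/20] . (a_1, a_2, a_3, a_4) = 7/20

Solving yields:
  a_1 = 24396/48491
  a_2 = 27508/48491
  a_3 = 31141/48491
  a_4 = 35263/48491

Starting state is 3, so the absorption probability is a_3 = 31141/48491.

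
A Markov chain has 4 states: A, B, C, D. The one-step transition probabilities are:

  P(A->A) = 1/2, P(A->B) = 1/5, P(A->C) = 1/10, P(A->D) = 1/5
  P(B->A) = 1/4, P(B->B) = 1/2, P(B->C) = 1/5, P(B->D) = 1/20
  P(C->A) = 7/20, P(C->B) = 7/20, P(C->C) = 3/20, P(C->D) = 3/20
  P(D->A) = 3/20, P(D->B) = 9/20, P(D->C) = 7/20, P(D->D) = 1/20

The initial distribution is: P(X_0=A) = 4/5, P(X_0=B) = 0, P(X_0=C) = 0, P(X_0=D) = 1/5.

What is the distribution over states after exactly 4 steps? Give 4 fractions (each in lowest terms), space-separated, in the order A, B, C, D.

Answer: 273029/800000 29173/80000 7001/40000 95221/800000

Derivation:
Propagating the distribution step by step (d_{t+1} = d_t * P):
d_0 = (A=4/5, B=0, C=0, D=1/5)
  d_1[A] = 4/5*1/2 + 0*1/4 + 0*7/20 + 1/5*3/20 = 43/100
  d_1[B] = 4/5*1/5 + 0*1/2 + 0*7/20 + 1/5*9/20 = 1/4
  d_1[C] = 4/5*1/10 + 0*1/5 + 0*3/20 + 1/5*7/20 = 3/20
  d_1[D] = 4/5*1/5 + 0*1/20 + 0*3/20 + 1/5*1/20 = 17/100
d_1 = (A=43/100, B=1/4, C=3/20, D=17/100)
  d_2[A] = 43/100*1/2 + 1/4*1/4 + 3/20*7/20 + 17/100*3/20 = 711/2000
  d_2[B] = 43/100*1/5 + 1/4*1/2 + 3/20*7/20 + 17/100*9/20 = 17/50
  d_2[C] = 43/100*1/10 + 1/4*1/5 + 3/20*3/20 + 17/100*7/20 = 7/40
  d_2[D] = 43/100*1/5 + 1/4*1/20 + 3/20*3/20 + 17/100*1/20 = 259/2000
d_2 = (A=711/2000, B=17/50, C=7/40, D=259/2000)
  d_3[A] = 711/2000*1/2 + 17/50*1/4 + 7/40*7/20 + 259/2000*3/20 = 13737/40000
  d_3[B] = 711/2000*1/5 + 17/50*1/2 + 7/40*7/20 + 259/2000*9/20 = 577/1600
  d_3[C] = 711/2000*1/10 + 17/50*1/5 + 7/40*3/20 + 259/2000*7/20 = 1401/8000
  d_3[D] = 711/2000*1/5 + 17/50*1/20 + 7/40*3/20 + 259/2000*1/20 = 4833/40000
d_3 = (A=13737/40000, B=577/1600, C=1401/8000, D=4833/40000)
  d_4[A] = 13737/40000*1/2 + 577/1600*1/4 + 1401/8000*7/20 + 4833/40000*3/20 = 273029/800000
  d_4[B] = 13737/40000*1/5 + 577/1600*1/2 + 1401/8000*7/20 + 4833/40000*9/20 = 29173/80000
  d_4[C] = 13737/40000*1/10 + 577/1600*1/5 + 1401/8000*3/20 + 4833/40000*7/20 = 7001/40000
  d_4[D] = 13737/40000*1/5 + 577/1600*1/20 + 1401/8000*3/20 + 4833/40000*1/20 = 95221/800000
d_4 = (A=273029/800000, B=29173/80000, C=7001/40000, D=95221/800000)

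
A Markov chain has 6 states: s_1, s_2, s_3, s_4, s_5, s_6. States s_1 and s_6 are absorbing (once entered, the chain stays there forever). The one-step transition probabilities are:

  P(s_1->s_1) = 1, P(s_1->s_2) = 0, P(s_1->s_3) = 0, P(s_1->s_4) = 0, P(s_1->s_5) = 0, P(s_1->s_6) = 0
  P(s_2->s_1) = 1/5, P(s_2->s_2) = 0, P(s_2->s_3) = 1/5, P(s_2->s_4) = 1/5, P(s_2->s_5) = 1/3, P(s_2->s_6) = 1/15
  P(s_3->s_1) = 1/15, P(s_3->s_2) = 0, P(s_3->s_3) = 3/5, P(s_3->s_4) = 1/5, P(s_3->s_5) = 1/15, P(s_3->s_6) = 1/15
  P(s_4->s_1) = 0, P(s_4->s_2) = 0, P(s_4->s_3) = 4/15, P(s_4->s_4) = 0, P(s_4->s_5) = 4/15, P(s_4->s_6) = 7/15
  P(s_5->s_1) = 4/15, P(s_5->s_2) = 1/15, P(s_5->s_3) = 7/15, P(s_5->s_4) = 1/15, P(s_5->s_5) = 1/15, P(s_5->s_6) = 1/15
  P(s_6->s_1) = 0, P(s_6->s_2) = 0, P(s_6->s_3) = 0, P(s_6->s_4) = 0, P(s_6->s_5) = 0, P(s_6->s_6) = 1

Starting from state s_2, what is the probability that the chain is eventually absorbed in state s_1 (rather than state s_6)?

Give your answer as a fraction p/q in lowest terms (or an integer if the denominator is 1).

Let a_i = P(absorbed in s_1 | start in state i).
Boundary conditions: a_s_1 = 1, a_s_6 = 0.
For each transient state i, a_i = sum_j P(i->j) * a_j:
  a_s_2 = 1/5*a_s_1 + 0*a_s_2 + 1/5*a_s_3 + 1/5*a_s_4 + 1/3*a_s_5 + 1/15*a_s_6
  a_s_3 = 1/15*a_s_1 + 0*a_s_2 + 3/5*a_s_3 + 1/5*a_s_4 + 1/15*a_s_5 + 1/15*a_s_6
  a_s_4 = 0*a_s_1 + 0*a_s_2 + 4/15*a_s_3 + 0*a_s_4 + 4/15*a_s_5 + 7/15*a_s_6
  a_s_5 = 4/15*a_s_1 + 1/15*a_s_2 + 7/15*a_s_3 + 1/15*a_s_4 + 1/15*a_s_5 + 1/15*a_s_6

Substituting a_s_1 = 1 and a_s_6 = 0, rearrange to (I - Q) a = r where r[i] = P(i -> s_1):
  [1, -1/5, -1/5, -1/3] . (a_s_2, a_s_3, a_s_4, a_s_5) = 1/5
  [0, 2/5, -1/5, -1/15] . (a_s_2, a_s_3, a_s_4, a_s_5) = 1/15
  [0, -4/15, 1, -4/15] . (a_s_2, a_s_3, a_s_4, a_s_5) = 0
  [-1/15, -7/15, -1/15, 14/15] . (a_s_2, a_s_3, a_s_4, a_s_5) = 4/15

Solving yields:
  a_s_2 = 626/1257
  a_s_3 = 784/2095
  a_s_4 = 1508/6285
  a_s_5 = 1101/2095

Starting state is s_2, so the absorption probability is a_s_2 = 626/1257.

Answer: 626/1257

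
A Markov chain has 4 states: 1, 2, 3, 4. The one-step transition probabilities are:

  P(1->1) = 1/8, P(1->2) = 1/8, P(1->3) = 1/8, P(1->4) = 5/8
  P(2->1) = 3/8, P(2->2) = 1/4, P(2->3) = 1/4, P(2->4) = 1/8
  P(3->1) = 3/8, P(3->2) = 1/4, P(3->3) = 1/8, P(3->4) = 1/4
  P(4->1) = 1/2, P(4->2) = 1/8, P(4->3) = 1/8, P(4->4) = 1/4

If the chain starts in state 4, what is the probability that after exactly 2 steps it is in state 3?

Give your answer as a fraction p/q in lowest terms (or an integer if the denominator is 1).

Answer: 9/64

Derivation:
Computing P^2 by repeated multiplication:
P^1 =
  1: [1/8, 1/8, 1/8, 5/8]
  2: [3/8, 1/4, 1/4, 1/8]
  3: [3/8, 1/4, 1/8, 1/4]
  4: [1/2, 1/8, 1/8, 1/4]
P^2 =
  1: [27/64, 5/32, 9/64, 9/32]
  2: [19/64, 3/16, 5/32, 23/64]
  3: [5/16, 11/64, 5/32, 23/64]
  4: [9/32, 5/32, 9/64, 27/64]

(P^2)[4 -> 3] = 9/64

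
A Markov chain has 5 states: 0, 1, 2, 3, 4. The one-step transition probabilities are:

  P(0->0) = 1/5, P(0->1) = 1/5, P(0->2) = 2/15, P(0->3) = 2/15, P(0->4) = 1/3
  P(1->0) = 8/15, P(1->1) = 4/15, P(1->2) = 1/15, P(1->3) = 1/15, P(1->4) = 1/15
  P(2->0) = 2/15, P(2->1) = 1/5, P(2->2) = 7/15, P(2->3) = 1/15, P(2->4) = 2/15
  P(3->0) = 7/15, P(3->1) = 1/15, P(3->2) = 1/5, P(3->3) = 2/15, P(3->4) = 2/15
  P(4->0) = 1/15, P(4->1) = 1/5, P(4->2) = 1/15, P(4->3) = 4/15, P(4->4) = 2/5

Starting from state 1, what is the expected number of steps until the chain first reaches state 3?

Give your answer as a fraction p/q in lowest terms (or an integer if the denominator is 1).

Answer: 10595/1381

Derivation:
Let h_i = expected steps to first reach 3 from state i.
Boundary: h_3 = 0.
First-step equations for the other states:
  h_0 = 1 + 1/5*h_0 + 1/5*h_1 + 2/15*h_2 + 2/15*h_3 + 1/3*h_4
  h_1 = 1 + 8/15*h_0 + 4/15*h_1 + 1/15*h_2 + 1/15*h_3 + 1/15*h_4
  h_2 = 1 + 2/15*h_0 + 1/5*h_1 + 7/15*h_2 + 1/15*h_3 + 2/15*h_4
  h_4 = 1 + 1/15*h_0 + 1/5*h_1 + 1/15*h_2 + 4/15*h_3 + 2/5*h_4

Substituting h_3 = 0 and rearranging gives the linear system (I - Q) h = 1:
  [4/5, -1/5, -2/15, -1/3] . (h_0, h_1, h_2, h_4) = 1
  [-8/15, 11/15, -1/15, -1/15] . (h_0, h_1, h_2, h_4) = 1
  [-2/15, -1/5, 8/15, -2/15] . (h_0, h_1, h_2, h_4) = 1
  [-1/15, -1/5, -1/15, 3/5] . (h_0, h_1, h_2, h_4) = 1

Solving yields:
  h_0 = 9590/1381
  h_1 = 10595/1381
  h_2 = 10990/1381
  h_4 = 8120/1381

Starting state is 1, so the expected hitting time is h_1 = 10595/1381.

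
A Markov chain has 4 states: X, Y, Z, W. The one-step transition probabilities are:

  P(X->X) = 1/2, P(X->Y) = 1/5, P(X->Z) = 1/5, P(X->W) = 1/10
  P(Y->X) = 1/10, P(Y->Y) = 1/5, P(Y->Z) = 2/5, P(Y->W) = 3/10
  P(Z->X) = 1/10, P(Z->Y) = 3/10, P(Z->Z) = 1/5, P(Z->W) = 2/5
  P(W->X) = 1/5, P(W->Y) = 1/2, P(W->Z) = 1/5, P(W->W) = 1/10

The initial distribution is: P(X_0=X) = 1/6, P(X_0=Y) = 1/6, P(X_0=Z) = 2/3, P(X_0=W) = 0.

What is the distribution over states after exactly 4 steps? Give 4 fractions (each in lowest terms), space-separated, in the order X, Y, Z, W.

Propagating the distribution step by step (d_{t+1} = d_t * P):
d_0 = (X=1/6, Y=1/6, Z=2/3, W=0)
  d_1[X] = 1/6*1/2 + 1/6*1/10 + 2/3*1/10 + 0*1/5 = 1/6
  d_1[Y] = 1/6*1/5 + 1/6*1/5 + 2/3*3/10 + 0*1/2 = 4/15
  d_1[Z] = 1/6*1/5 + 1/6*2/5 + 2/3*1/5 + 0*1/5 = 7/30
  d_1[W] = 1/6*1/10 + 1/6*3/10 + 2/3*2/5 + 0*1/10 = 1/3
d_1 = (X=1/6, Y=4/15, Z=7/30, W=1/3)
  d_2[X] = 1/6*1/2 + 4/15*1/10 + 7/30*1/10 + 1/3*1/5 = 1/5
  d_2[Y] = 1/6*1/5 + 4/15*1/5 + 7/30*3/10 + 1/3*1/2 = 97/300
  d_2[Z] = 1/6*1/5 + 4/15*2/5 + 7/30*1/5 + 1/3*1/5 = 19/75
  d_2[W] = 1/6*1/10 + 4/15*3/10 + 7/30*2/5 + 1/3*1/10 = 67/300
d_2 = (X=1/5, Y=97/300, Z=19/75, W=67/300)
  d_3[X] = 1/5*1/2 + 97/300*1/10 + 19/75*1/10 + 67/300*1/5 = 607/3000
  d_3[Y] = 1/5*1/5 + 97/300*1/5 + 19/75*3/10 + 67/300*1/2 = 877/3000
  d_3[Z] = 1/5*1/5 + 97/300*2/5 + 19/75*1/5 + 67/300*1/5 = 397/1500
  d_3[W] = 1/5*1/10 + 97/300*3/10 + 19/75*2/5 + 67/300*1/10 = 361/1500
d_3 = (X=607/3000, Y=877/3000, Z=397/1500, W=361/1500)
  d_4[X] = 607/3000*1/2 + 877/3000*1/10 + 397/1500*1/10 + 361/1500*1/5 = 41/200
  d_4[Y] = 607/3000*1/5 + 877/3000*1/5 + 397/1500*3/10 + 361/1500*1/2 = 112/375
  d_4[Z] = 607/3000*1/5 + 877/3000*2/5 + 397/1500*1/5 + 361/1500*1/5 = 3877/15000
  d_4[W] = 607/3000*1/10 + 877/3000*3/10 + 397/1500*2/5 + 361/1500*1/10 = 446/1875
d_4 = (X=41/200, Y=112/375, Z=3877/15000, W=446/1875)

Answer: 41/200 112/375 3877/15000 446/1875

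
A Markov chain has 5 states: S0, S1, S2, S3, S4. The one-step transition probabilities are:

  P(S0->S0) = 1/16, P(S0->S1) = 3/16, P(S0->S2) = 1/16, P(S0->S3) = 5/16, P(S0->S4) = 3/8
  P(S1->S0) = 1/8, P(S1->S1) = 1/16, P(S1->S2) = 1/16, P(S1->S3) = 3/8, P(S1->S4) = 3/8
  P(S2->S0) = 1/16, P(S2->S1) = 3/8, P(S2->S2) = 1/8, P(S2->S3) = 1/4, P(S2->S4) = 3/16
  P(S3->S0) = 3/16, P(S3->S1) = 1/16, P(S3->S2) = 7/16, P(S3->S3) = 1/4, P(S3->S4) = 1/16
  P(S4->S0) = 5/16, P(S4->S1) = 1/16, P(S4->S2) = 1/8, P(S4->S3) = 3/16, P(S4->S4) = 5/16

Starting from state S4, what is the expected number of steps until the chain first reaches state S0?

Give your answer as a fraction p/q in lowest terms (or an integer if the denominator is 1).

Let h_i = expected steps to first reach S0 from state i.
Boundary: h_S0 = 0.
First-step equations for the other states:
  h_S1 = 1 + 1/8*h_S0 + 1/16*h_S1 + 1/16*h_S2 + 3/8*h_S3 + 3/8*h_S4
  h_S2 = 1 + 1/16*h_S0 + 3/8*h_S1 + 1/8*h_S2 + 1/4*h_S3 + 3/16*h_S4
  h_S3 = 1 + 3/16*h_S0 + 1/16*h_S1 + 7/16*h_S2 + 1/4*h_S3 + 1/16*h_S4
  h_S4 = 1 + 5/16*h_S0 + 1/16*h_S1 + 1/8*h_S2 + 3/16*h_S3 + 5/16*h_S4

Substituting h_S0 = 0 and rearranging gives the linear system (I - Q) h = 1:
  [15/16, -1/16, -3/8, -3/8] . (h_S1, h_S2, h_S3, h_S4) = 1
  [-3/8, 7/8, -1/4, -3/16] . (h_S1, h_S2, h_S3, h_S4) = 1
  [-1/16, -7/16, 3/4, -1/16] . (h_S1, h_S2, h_S3, h_S4) = 1
  [-1/16, -1/8, -3/16, 11/16] . (h_S1, h_S2, h_S3, h_S4) = 1

Solving yields:
  h_S1 = 18236/3189
  h_S2 = 6676/1063
  h_S3 = 6236/1063
  h_S4 = 15040/3189

Starting state is S4, so the expected hitting time is h_S4 = 15040/3189.

Answer: 15040/3189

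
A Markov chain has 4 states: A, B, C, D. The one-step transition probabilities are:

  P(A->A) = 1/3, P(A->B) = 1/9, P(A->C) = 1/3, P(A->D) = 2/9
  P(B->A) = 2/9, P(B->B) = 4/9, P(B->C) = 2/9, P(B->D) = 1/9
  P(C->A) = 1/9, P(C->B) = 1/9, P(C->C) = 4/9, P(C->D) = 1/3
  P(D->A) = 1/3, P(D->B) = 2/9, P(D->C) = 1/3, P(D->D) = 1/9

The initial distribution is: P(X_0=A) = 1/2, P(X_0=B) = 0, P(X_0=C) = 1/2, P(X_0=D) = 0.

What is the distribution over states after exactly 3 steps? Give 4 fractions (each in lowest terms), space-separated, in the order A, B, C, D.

Answer: 113/486 95/486 86/243 53/243

Derivation:
Propagating the distribution step by step (d_{t+1} = d_t * P):
d_0 = (A=1/2, B=0, C=1/2, D=0)
  d_1[A] = 1/2*1/3 + 0*2/9 + 1/2*1/9 + 0*1/3 = 2/9
  d_1[B] = 1/2*1/9 + 0*4/9 + 1/2*1/9 + 0*2/9 = 1/9
  d_1[C] = 1/2*1/3 + 0*2/9 + 1/2*4/9 + 0*1/3 = 7/18
  d_1[D] = 1/2*2/9 + 0*1/9 + 1/2*1/3 + 0*1/9 = 5/18
d_1 = (A=2/9, B=1/9, C=7/18, D=5/18)
  d_2[A] = 2/9*1/3 + 1/9*2/9 + 7/18*1/9 + 5/18*1/3 = 19/81
  d_2[B] = 2/9*1/9 + 1/9*4/9 + 7/18*1/9 + 5/18*2/9 = 29/162
  d_2[C] = 2/9*1/3 + 1/9*2/9 + 7/18*4/9 + 5/18*1/3 = 59/162
  d_2[D] = 2/9*2/9 + 1/9*1/9 + 7/18*1/3 + 5/18*1/9 = 2/9
d_2 = (A=19/81, B=29/162, C=59/162, D=2/9)
  d_3[A] = 19/81*1/3 + 29/162*2/9 + 59/162*1/9 + 2/9*1/3 = 113/486
  d_3[B] = 19/81*1/9 + 29/162*4/9 + 59/162*1/9 + 2/9*2/9 = 95/486
  d_3[C] = 19/81*1/3 + 29/162*2/9 + 59/162*4/9 + 2/9*1/3 = 86/243
  d_3[D] = 19/81*2/9 + 29/162*1/9 + 59/162*1/3 + 2/9*1/9 = 53/243
d_3 = (A=113/486, B=95/486, C=86/243, D=53/243)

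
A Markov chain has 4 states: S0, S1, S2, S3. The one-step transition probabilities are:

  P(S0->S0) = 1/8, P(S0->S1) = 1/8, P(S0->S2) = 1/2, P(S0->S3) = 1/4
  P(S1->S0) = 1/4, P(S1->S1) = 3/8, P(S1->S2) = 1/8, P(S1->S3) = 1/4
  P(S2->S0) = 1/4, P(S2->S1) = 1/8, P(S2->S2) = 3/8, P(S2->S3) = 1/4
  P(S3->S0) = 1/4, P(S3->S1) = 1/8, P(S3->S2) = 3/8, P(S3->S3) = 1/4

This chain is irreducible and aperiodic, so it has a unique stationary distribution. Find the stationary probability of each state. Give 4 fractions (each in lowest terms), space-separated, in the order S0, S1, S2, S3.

Answer: 2/9 1/6 13/36 1/4

Derivation:
The stationary distribution satisfies pi = pi * P, i.e.:
  pi_S0 = 1/8*pi_S0 + 1/4*pi_S1 + 1/4*pi_S2 + 1/4*pi_S3
  pi_S1 = 1/8*pi_S0 + 3/8*pi_S1 + 1/8*pi_S2 + 1/8*pi_S3
  pi_S2 = 1/2*pi_S0 + 1/8*pi_S1 + 3/8*pi_S2 + 3/8*pi_S3
  pi_S3 = 1/4*pi_S0 + 1/4*pi_S1 + 1/4*pi_S2 + 1/4*pi_S3
with normalization: pi_S0 + pi_S1 + pi_S2 + pi_S3 = 1.

Using the first 3 balance equations plus normalization, the linear system A*pi = b is:
  [-7/8, 1/4, 1/4, 1/4] . pi = 0
  [1/8, -5/8, 1/8, 1/8] . pi = 0
  [1/2, 1/8, -5/8, 3/8] . pi = 0
  [1, 1, 1, 1] . pi = 1

Solving yields:
  pi_S0 = 2/9
  pi_S1 = 1/6
  pi_S2 = 13/36
  pi_S3 = 1/4

Verification (pi * P):
  2/9*1/8 + 1/6*1/4 + 13/36*1/4 + 1/4*1/4 = 2/9 = pi_S0  (ok)
  2/9*1/8 + 1/6*3/8 + 13/36*1/8 + 1/4*1/8 = 1/6 = pi_S1  (ok)
  2/9*1/2 + 1/6*1/8 + 13/36*3/8 + 1/4*3/8 = 13/36 = pi_S2  (ok)
  2/9*1/4 + 1/6*1/4 + 13/36*1/4 + 1/4*1/4 = 1/4 = pi_S3  (ok)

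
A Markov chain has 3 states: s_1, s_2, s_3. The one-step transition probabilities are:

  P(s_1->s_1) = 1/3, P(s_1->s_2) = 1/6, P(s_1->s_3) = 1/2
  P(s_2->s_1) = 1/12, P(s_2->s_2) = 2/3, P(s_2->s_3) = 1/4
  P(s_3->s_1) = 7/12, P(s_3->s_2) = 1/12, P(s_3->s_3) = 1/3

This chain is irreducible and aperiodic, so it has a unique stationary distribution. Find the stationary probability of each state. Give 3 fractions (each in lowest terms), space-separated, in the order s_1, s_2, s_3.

Answer: 29/81 22/81 10/27

Derivation:
The stationary distribution satisfies pi = pi * P, i.e.:
  pi_s_1 = 1/3*pi_s_1 + 1/12*pi_s_2 + 7/12*pi_s_3
  pi_s_2 = 1/6*pi_s_1 + 2/3*pi_s_2 + 1/12*pi_s_3
  pi_s_3 = 1/2*pi_s_1 + 1/4*pi_s_2 + 1/3*pi_s_3
with normalization: pi_s_1 + pi_s_2 + pi_s_3 = 1.

Using the first 2 balance equations plus normalization, the linear system A*pi = b is:
  [-2/3, 1/12, 7/12] . pi = 0
  [1/6, -1/3, 1/12] . pi = 0
  [1, 1, 1] . pi = 1

Solving yields:
  pi_s_1 = 29/81
  pi_s_2 = 22/81
  pi_s_3 = 10/27

Verification (pi * P):
  29/81*1/3 + 22/81*1/12 + 10/27*7/12 = 29/81 = pi_s_1  (ok)
  29/81*1/6 + 22/81*2/3 + 10/27*1/12 = 22/81 = pi_s_2  (ok)
  29/81*1/2 + 22/81*1/4 + 10/27*1/3 = 10/27 = pi_s_3  (ok)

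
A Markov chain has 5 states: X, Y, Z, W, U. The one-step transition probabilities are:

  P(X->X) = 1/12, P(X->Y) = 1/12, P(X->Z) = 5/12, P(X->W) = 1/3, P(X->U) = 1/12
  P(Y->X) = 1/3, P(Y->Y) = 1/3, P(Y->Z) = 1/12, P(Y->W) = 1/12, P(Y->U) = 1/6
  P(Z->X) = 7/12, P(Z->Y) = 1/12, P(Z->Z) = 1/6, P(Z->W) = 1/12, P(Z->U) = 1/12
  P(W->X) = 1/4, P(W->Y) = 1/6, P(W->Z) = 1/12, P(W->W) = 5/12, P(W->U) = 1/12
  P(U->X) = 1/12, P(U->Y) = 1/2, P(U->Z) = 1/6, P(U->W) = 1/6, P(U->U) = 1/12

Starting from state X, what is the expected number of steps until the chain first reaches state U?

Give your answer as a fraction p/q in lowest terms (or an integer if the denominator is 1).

Answer: 705/67

Derivation:
Let h_i = expected steps to first reach U from state i.
Boundary: h_U = 0.
First-step equations for the other states:
  h_X = 1 + 1/12*h_X + 1/12*h_Y + 5/12*h_Z + 1/3*h_W + 1/12*h_U
  h_Y = 1 + 1/3*h_X + 1/3*h_Y + 1/12*h_Z + 1/12*h_W + 1/6*h_U
  h_Z = 1 + 7/12*h_X + 1/12*h_Y + 1/6*h_Z + 1/12*h_W + 1/12*h_U
  h_W = 1 + 1/4*h_X + 1/6*h_Y + 1/12*h_Z + 5/12*h_W + 1/12*h_U

Substituting h_U = 0 and rearranging gives the linear system (I - Q) h = 1:
  [11/12, -1/12, -5/12, -1/3] . (h_X, h_Y, h_Z, h_W) = 1
  [-1/3, 2/3, -1/12, -1/12] . (h_X, h_Y, h_Z, h_W) = 1
  [-7/12, -1/12, 5/6, -1/12] . (h_X, h_Y, h_Z, h_W) = 1
  [-1/4, -1/6, -1/12, 7/12] . (h_X, h_Y, h_Z, h_W) = 1

Solving yields:
  h_X = 705/67
  h_Y = 1257/134
  h_Z = 1413/134
  h_W = 1395/134

Starting state is X, so the expected hitting time is h_X = 705/67.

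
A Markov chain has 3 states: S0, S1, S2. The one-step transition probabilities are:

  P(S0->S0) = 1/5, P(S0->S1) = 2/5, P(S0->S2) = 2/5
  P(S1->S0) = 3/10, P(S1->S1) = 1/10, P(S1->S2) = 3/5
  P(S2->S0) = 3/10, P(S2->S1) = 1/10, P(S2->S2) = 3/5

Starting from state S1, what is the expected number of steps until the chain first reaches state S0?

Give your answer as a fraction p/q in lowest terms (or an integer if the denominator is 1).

Answer: 10/3

Derivation:
Let h_i = expected steps to first reach S0 from state i.
Boundary: h_S0 = 0.
First-step equations for the other states:
  h_S1 = 1 + 3/10*h_S0 + 1/10*h_S1 + 3/5*h_S2
  h_S2 = 1 + 3/10*h_S0 + 1/10*h_S1 + 3/5*h_S2

Substituting h_S0 = 0 and rearranging gives the linear system (I - Q) h = 1:
  [9/10, -3/5] . (h_S1, h_S2) = 1
  [-1/10, 2/5] . (h_S1, h_S2) = 1

Solving yields:
  h_S1 = 10/3
  h_S2 = 10/3

Starting state is S1, so the expected hitting time is h_S1 = 10/3.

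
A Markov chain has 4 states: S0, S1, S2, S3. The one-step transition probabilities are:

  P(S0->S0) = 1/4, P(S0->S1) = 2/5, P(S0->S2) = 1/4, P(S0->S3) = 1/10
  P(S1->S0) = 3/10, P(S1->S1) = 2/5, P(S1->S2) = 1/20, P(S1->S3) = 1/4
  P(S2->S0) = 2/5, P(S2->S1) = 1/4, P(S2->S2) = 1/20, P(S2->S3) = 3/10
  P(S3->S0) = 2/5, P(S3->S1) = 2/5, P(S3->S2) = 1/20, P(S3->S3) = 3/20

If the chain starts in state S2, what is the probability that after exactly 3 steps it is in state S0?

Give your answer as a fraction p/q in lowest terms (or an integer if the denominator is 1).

Answer: 627/2000

Derivation:
Computing P^3 by repeated multiplication:
P^1 =
  S0: [1/4, 2/5, 1/4, 1/10]
  S1: [3/10, 2/5, 1/20, 1/4]
  S2: [2/5, 1/4, 1/20, 3/10]
  S3: [2/5, 2/5, 1/20, 3/20]
P^2 =
  S0: [129/400, 29/80, 1/10, 43/200]
  S1: [63/200, 157/400, 11/100, 73/400]
  S2: [63/200, 157/400, 13/100, 13/80]
  S3: [3/10, 157/400, 13/100, 71/400]
P^3 =
  S0: [2523/8000, 77/200, 229/2000, 1481/8000]
  S1: [627/2000, 767/2000, 113/1000, 19/100]
  S2: [627/2000, 761/2000, 113/1000, 193/1000]
  S3: [1263/4000, 761/2000, 11/100, 31/160]

(P^3)[S2 -> S0] = 627/2000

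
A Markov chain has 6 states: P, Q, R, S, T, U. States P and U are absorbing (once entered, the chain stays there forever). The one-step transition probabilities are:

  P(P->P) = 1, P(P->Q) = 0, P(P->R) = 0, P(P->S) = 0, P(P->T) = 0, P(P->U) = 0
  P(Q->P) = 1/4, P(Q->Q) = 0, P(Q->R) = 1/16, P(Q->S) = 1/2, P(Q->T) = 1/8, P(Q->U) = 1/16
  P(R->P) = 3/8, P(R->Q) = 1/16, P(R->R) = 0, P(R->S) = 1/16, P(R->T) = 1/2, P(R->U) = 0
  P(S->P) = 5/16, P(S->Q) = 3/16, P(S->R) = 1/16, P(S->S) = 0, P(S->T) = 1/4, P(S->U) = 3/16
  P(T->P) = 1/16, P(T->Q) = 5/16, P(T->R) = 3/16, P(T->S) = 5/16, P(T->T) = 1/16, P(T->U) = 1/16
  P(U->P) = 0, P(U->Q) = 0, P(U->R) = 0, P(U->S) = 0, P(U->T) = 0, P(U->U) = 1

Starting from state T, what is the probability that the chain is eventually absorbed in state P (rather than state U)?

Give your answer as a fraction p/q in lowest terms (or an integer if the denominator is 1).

Let a_i = P(absorbed in P | start in state i).
Boundary conditions: a_P = 1, a_U = 0.
For each transient state i, a_i = sum_j P(i->j) * a_j:
  a_Q = 1/4*a_P + 0*a_Q + 1/16*a_R + 1/2*a_S + 1/8*a_T + 1/16*a_U
  a_R = 3/8*a_P + 1/16*a_Q + 0*a_R + 1/16*a_S + 1/2*a_T + 0*a_U
  a_S = 5/16*a_P + 3/16*a_Q + 1/16*a_R + 0*a_S + 1/4*a_T + 3/16*a_U
  a_T = 1/16*a_P + 5/16*a_Q + 3/16*a_R + 5/16*a_S + 1/16*a_T + 1/16*a_U

Substituting a_P = 1 and a_U = 0, rearrange to (I - Q) a = r where r[i] = P(i -> P):
  [1, -1/16, -1/2, -1/8] . (a_Q, a_R, a_S, a_T) = 1/4
  [-1/16, 1, -1/16, -1/2] . (a_Q, a_R, a_S, a_T) = 3/8
  [-3/16, -1/16, 1, -1/4] . (a_Q, a_R, a_S, a_T) = 5/16
  [-5/16, -3/16, -5/16, 15/16] . (a_Q, a_R, a_S, a_T) = 1/16

Solving yields:
  a_Q = 26491/36625
  a_R = 5926/7325
  a_S = 4923/7325
  a_T = 25403/36625

Starting state is T, so the absorption probability is a_T = 25403/36625.

Answer: 25403/36625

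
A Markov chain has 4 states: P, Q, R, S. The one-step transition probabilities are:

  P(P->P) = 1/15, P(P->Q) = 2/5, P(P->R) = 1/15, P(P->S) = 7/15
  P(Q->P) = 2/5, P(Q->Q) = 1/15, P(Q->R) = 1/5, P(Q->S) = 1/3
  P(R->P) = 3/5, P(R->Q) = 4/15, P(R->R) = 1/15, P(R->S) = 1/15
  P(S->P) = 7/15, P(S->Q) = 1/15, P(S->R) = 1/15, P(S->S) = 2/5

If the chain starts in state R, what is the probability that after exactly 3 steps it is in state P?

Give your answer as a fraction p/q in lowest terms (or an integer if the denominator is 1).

Computing P^3 by repeated multiplication:
P^1 =
  P: [1/15, 2/5, 1/15, 7/15]
  Q: [2/5, 1/15, 1/5, 1/3]
  R: [3/5, 4/15, 1/15, 1/15]
  S: [7/15, 1/15, 1/15, 2/5]
P^2 =
  P: [19/45, 23/225, 3/25, 16/45]
  Q: [74/225, 6/25, 17/225, 16/45]
  R: [49/225, 7/25, 23/225, 2/5]
  S: [64/225, 53/225, 17/225, 91/225]
P^3 =
  P: [1036/3375, 781/3375, 271/3375, 143/375]
  Q: [1111/3375, 646/3375, 37/375, 257/675]
  R: [1264/3375, 539/3375, 13/125, 407/1125]
  S: [1172/3375, 596/3375, 331/3375, 1276/3375]

(P^3)[R -> P] = 1264/3375

Answer: 1264/3375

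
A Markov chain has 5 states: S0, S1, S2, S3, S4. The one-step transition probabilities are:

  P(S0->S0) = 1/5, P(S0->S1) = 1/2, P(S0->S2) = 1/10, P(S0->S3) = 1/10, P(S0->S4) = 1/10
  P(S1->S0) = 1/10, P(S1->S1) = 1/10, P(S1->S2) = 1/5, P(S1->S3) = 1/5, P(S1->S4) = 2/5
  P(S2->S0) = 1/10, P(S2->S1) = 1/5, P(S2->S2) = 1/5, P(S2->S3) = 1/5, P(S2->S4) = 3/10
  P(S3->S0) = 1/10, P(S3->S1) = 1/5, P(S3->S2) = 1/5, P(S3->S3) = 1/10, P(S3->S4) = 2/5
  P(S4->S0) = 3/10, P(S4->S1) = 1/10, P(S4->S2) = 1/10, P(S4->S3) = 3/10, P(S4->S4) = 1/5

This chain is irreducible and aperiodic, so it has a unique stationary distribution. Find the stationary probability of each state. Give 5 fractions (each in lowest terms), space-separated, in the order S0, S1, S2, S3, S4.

The stationary distribution satisfies pi = pi * P, i.e.:
  pi_S0 = 1/5*pi_S0 + 1/10*pi_S1 + 1/10*pi_S2 + 1/10*pi_S3 + 3/10*pi_S4
  pi_S1 = 1/2*pi_S0 + 1/10*pi_S1 + 1/5*pi_S2 + 1/5*pi_S3 + 1/10*pi_S4
  pi_S2 = 1/10*pi_S0 + 1/5*pi_S1 + 1/5*pi_S2 + 1/5*pi_S3 + 1/10*pi_S4
  pi_S3 = 1/10*pi_S0 + 1/5*pi_S1 + 1/5*pi_S2 + 1/10*pi_S3 + 3/10*pi_S4
  pi_S4 = 1/10*pi_S0 + 2/5*pi_S1 + 3/10*pi_S2 + 2/5*pi_S3 + 1/5*pi_S4
with normalization: pi_S0 + pi_S1 + pi_S2 + pi_S3 + pi_S4 = 1.

Using the first 4 balance equations plus normalization, the linear system A*pi = b is:
  [-4/5, 1/10, 1/10, 1/10, 3/10] . pi = 0
  [1/2, -9/10, 1/5, 1/5, 1/10] . pi = 0
  [1/10, 1/5, -4/5, 1/5, 1/10] . pi = 0
  [1/10, 1/5, 1/5, -9/10, 3/10] . pi = 0
  [1, 1, 1, 1, 1] . pi = 1

Solving yields:
  pi_S0 = 195/1129
  pi_S1 = 230/1129
  pi_S2 = 175/1129
  pi_S3 = 216/1129
  pi_S4 = 313/1129

Verification (pi * P):
  195/1129*1/5 + 230/1129*1/10 + 175/1129*1/10 + 216/1129*1/10 + 313/1129*3/10 = 195/1129 = pi_S0  (ok)
  195/1129*1/2 + 230/1129*1/10 + 175/1129*1/5 + 216/1129*1/5 + 313/1129*1/10 = 230/1129 = pi_S1  (ok)
  195/1129*1/10 + 230/1129*1/5 + 175/1129*1/5 + 216/1129*1/5 + 313/1129*1/10 = 175/1129 = pi_S2  (ok)
  195/1129*1/10 + 230/1129*1/5 + 175/1129*1/5 + 216/1129*1/10 + 313/1129*3/10 = 216/1129 = pi_S3  (ok)
  195/1129*1/10 + 230/1129*2/5 + 175/1129*3/10 + 216/1129*2/5 + 313/1129*1/5 = 313/1129 = pi_S4  (ok)

Answer: 195/1129 230/1129 175/1129 216/1129 313/1129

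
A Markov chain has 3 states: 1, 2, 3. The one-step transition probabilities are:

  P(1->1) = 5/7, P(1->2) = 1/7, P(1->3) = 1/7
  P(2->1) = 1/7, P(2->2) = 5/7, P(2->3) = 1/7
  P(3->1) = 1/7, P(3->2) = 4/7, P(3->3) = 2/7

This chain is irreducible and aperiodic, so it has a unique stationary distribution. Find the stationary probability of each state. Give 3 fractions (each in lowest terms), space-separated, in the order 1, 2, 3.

The stationary distribution satisfies pi = pi * P, i.e.:
  pi_1 = 5/7*pi_1 + 1/7*pi_2 + 1/7*pi_3
  pi_2 = 1/7*pi_1 + 5/7*pi_2 + 4/7*pi_3
  pi_3 = 1/7*pi_1 + 1/7*pi_2 + 2/7*pi_3
with normalization: pi_1 + pi_2 + pi_3 = 1.

Using the first 2 balance equations plus normalization, the linear system A*pi = b is:
  [-2/7, 1/7, 1/7] . pi = 0
  [1/7, -2/7, 4/7] . pi = 0
  [1, 1, 1] . pi = 1

Solving yields:
  pi_1 = 1/3
  pi_2 = 1/2
  pi_3 = 1/6

Verification (pi * P):
  1/3*5/7 + 1/2*1/7 + 1/6*1/7 = 1/3 = pi_1  (ok)
  1/3*1/7 + 1/2*5/7 + 1/6*4/7 = 1/2 = pi_2  (ok)
  1/3*1/7 + 1/2*1/7 + 1/6*2/7 = 1/6 = pi_3  (ok)

Answer: 1/3 1/2 1/6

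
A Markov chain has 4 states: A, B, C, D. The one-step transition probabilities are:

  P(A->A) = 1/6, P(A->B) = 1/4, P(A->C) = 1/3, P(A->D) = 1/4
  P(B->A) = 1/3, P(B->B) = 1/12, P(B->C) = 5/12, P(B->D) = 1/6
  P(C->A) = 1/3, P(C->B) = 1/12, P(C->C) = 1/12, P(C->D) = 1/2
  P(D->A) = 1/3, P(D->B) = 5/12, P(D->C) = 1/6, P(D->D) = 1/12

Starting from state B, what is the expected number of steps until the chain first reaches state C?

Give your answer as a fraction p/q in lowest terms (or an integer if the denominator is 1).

Answer: 364/127

Derivation:
Let h_i = expected steps to first reach C from state i.
Boundary: h_C = 0.
First-step equations for the other states:
  h_A = 1 + 1/6*h_A + 1/4*h_B + 1/3*h_C + 1/4*h_D
  h_B = 1 + 1/3*h_A + 1/12*h_B + 5/12*h_C + 1/6*h_D
  h_D = 1 + 1/3*h_A + 5/12*h_B + 1/6*h_C + 1/12*h_D

Substituting h_C = 0 and rearranging gives the linear system (I - Q) h = 1:
  [5/6, -1/4, -1/4] . (h_A, h_B, h_D) = 1
  [-1/3, 11/12, -1/6] . (h_A, h_B, h_D) = 1
  [-1/3, -5/12, 11/12] . (h_A, h_B, h_D) = 1

Solving yields:
  h_A = 396/127
  h_B = 364/127
  h_D = 448/127

Starting state is B, so the expected hitting time is h_B = 364/127.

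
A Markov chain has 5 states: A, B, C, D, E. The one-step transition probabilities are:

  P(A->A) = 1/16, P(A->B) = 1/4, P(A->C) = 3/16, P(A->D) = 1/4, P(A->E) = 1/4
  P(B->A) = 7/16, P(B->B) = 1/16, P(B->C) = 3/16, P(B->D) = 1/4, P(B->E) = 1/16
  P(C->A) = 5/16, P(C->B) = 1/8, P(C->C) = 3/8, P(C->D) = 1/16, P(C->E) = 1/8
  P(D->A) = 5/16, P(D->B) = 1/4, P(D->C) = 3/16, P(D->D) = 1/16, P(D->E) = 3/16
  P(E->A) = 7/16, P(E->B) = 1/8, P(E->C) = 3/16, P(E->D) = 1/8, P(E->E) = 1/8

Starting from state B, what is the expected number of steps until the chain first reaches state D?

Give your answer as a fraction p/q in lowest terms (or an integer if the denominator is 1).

Answer: 4290/811

Derivation:
Let h_i = expected steps to first reach D from state i.
Boundary: h_D = 0.
First-step equations for the other states:
  h_A = 1 + 1/16*h_A + 1/4*h_B + 3/16*h_C + 1/4*h_D + 1/4*h_E
  h_B = 1 + 7/16*h_A + 1/16*h_B + 3/16*h_C + 1/4*h_D + 1/16*h_E
  h_C = 1 + 5/16*h_A + 1/8*h_B + 3/8*h_C + 1/16*h_D + 1/8*h_E
  h_E = 1 + 7/16*h_A + 1/8*h_B + 3/16*h_C + 1/8*h_D + 1/8*h_E

Substituting h_D = 0 and rearranging gives the linear system (I - Q) h = 1:
  [15/16, -1/4, -3/16, -1/4] . (h_A, h_B, h_C, h_E) = 1
  [-7/16, 15/16, -3/16, -1/16] . (h_A, h_B, h_C, h_E) = 1
  [-5/16, -1/8, 5/8, -1/8] . (h_A, h_B, h_C, h_E) = 1
  [-7/16, -1/8, -3/16, 7/8] . (h_A, h_B, h_C, h_E) = 1

Solving yields:
  h_A = 4368/811
  h_B = 4290/811
  h_C = 5312/811
  h_E = 4862/811

Starting state is B, so the expected hitting time is h_B = 4290/811.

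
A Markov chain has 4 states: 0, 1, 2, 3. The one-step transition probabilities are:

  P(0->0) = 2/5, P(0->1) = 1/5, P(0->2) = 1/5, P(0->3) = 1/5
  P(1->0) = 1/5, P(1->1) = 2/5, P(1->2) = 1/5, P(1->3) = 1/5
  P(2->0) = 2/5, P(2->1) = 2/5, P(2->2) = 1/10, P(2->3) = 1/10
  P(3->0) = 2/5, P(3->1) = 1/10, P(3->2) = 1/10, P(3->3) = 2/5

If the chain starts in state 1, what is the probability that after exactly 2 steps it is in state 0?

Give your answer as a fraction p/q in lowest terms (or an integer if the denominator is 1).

Answer: 8/25

Derivation:
Computing P^2 by repeated multiplication:
P^1 =
  0: [2/5, 1/5, 1/5, 1/5]
  1: [1/5, 2/5, 1/5, 1/5]
  2: [2/5, 2/5, 1/10, 1/10]
  3: [2/5, 1/10, 1/10, 2/5]
P^2 =
  0: [9/25, 13/50, 4/25, 11/50]
  1: [8/25, 3/10, 4/25, 11/50]
  2: [8/25, 29/100, 9/50, 21/100]
  3: [19/50, 1/5, 3/20, 27/100]

(P^2)[1 -> 0] = 8/25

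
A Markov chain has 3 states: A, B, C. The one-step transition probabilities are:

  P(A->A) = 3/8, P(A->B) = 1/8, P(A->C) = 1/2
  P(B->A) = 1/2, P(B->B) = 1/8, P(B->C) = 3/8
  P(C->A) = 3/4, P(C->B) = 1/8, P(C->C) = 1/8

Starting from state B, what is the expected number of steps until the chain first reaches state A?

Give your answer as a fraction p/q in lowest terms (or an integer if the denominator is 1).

Answer: 40/23

Derivation:
Let h_i = expected steps to first reach A from state i.
Boundary: h_A = 0.
First-step equations for the other states:
  h_B = 1 + 1/2*h_A + 1/8*h_B + 3/8*h_C
  h_C = 1 + 3/4*h_A + 1/8*h_B + 1/8*h_C

Substituting h_A = 0 and rearranging gives the linear system (I - Q) h = 1:
  [7/8, -3/8] . (h_B, h_C) = 1
  [-1/8, 7/8] . (h_B, h_C) = 1

Solving yields:
  h_B = 40/23
  h_C = 32/23

Starting state is B, so the expected hitting time is h_B = 40/23.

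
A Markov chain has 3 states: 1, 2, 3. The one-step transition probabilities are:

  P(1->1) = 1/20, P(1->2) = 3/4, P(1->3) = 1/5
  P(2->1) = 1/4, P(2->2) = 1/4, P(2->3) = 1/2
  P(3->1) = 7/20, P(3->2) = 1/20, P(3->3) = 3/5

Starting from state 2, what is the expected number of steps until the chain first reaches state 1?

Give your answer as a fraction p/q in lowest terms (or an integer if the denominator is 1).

Let h_i = expected steps to first reach 1 from state i.
Boundary: h_1 = 0.
First-step equations for the other states:
  h_2 = 1 + 1/4*h_1 + 1/4*h_2 + 1/2*h_3
  h_3 = 1 + 7/20*h_1 + 1/20*h_2 + 3/5*h_3

Substituting h_1 = 0 and rearranging gives the linear system (I - Q) h = 1:
  [3/4, -1/2] . (h_2, h_3) = 1
  [-1/20, 2/5] . (h_2, h_3) = 1

Solving yields:
  h_2 = 36/11
  h_3 = 32/11

Starting state is 2, so the expected hitting time is h_2 = 36/11.

Answer: 36/11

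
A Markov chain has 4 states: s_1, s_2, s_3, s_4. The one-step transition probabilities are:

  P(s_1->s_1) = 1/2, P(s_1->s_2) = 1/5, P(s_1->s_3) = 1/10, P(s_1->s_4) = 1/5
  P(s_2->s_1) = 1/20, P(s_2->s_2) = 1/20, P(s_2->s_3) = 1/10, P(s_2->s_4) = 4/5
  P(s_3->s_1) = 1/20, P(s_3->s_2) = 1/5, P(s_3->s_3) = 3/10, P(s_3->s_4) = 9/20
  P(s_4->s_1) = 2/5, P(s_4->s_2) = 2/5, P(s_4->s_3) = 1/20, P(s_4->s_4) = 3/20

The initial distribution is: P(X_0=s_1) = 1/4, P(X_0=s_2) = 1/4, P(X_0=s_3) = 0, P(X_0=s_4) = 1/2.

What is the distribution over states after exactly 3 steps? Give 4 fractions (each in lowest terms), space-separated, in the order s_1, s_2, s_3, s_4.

Propagating the distribution step by step (d_{t+1} = d_t * P):
d_0 = (s_1=1/4, s_2=1/4, s_3=0, s_4=1/2)
  d_1[s_1] = 1/4*1/2 + 1/4*1/20 + 0*1/20 + 1/2*2/5 = 27/80
  d_1[s_2] = 1/4*1/5 + 1/4*1/20 + 0*1/5 + 1/2*2/5 = 21/80
  d_1[s_3] = 1/4*1/10 + 1/4*1/10 + 0*3/10 + 1/2*1/20 = 3/40
  d_1[s_4] = 1/4*1/5 + 1/4*4/5 + 0*9/20 + 1/2*3/20 = 13/40
d_1 = (s_1=27/80, s_2=21/80, s_3=3/40, s_4=13/40)
  d_2[s_1] = 27/80*1/2 + 21/80*1/20 + 3/40*1/20 + 13/40*2/5 = 101/320
  d_2[s_2] = 27/80*1/5 + 21/80*1/20 + 3/40*1/5 + 13/40*2/5 = 361/1600
  d_2[s_3] = 27/80*1/10 + 21/80*1/10 + 3/40*3/10 + 13/40*1/20 = 79/800
  d_2[s_4] = 27/80*1/5 + 21/80*4/5 + 3/40*9/20 + 13/40*3/20 = 9/25
d_2 = (s_1=101/320, s_2=361/1600, s_3=79/800, s_4=9/25)
  d_3[s_1] = 101/320*1/2 + 361/1600*1/20 + 79/800*1/20 + 9/25*2/5 = 10177/32000
  d_3[s_2] = 101/320*1/5 + 361/1600*1/20 + 79/800*1/5 + 9/25*2/5 = 7621/32000
  d_3[s_3] = 101/320*1/10 + 361/1600*1/10 + 79/800*3/10 + 9/25*1/20 = 407/4000
  d_3[s_4] = 101/320*1/5 + 361/1600*4/5 + 79/800*9/20 + 9/25*3/20 = 5473/16000
d_3 = (s_1=10177/32000, s_2=7621/32000, s_3=407/4000, s_4=5473/16000)

Answer: 10177/32000 7621/32000 407/4000 5473/16000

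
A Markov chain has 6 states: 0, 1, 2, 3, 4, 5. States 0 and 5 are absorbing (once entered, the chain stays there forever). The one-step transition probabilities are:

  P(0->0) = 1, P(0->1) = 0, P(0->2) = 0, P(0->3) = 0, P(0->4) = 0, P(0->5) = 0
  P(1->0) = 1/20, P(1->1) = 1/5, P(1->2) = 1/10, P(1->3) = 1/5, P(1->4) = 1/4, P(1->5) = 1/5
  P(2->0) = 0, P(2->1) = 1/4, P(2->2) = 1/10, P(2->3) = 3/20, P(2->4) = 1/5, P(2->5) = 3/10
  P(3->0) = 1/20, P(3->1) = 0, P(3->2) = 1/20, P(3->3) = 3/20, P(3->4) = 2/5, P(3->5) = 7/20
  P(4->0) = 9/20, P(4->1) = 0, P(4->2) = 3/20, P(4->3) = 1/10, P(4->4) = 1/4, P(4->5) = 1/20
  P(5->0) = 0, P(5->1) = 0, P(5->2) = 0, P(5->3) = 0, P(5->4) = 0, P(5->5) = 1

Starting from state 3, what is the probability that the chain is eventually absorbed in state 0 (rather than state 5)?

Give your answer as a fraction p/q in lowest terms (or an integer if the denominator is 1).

Let a_i = P(absorbed in 0 | start in state i).
Boundary conditions: a_0 = 1, a_5 = 0.
For each transient state i, a_i = sum_j P(i->j) * a_j:
  a_1 = 1/20*a_0 + 1/5*a_1 + 1/10*a_2 + 1/5*a_3 + 1/4*a_4 + 1/5*a_5
  a_2 = 0*a_0 + 1/4*a_1 + 1/10*a_2 + 3/20*a_3 + 1/5*a_4 + 3/10*a_5
  a_3 = 1/20*a_0 + 0*a_1 + 1/20*a_2 + 3/20*a_3 + 2/5*a_4 + 7/20*a_5
  a_4 = 9/20*a_0 + 0*a_1 + 3/20*a_2 + 1/10*a_3 + 1/4*a_4 + 1/20*a_5

Substituting a_0 = 1 and a_5 = 0, rearrange to (I - Q) a = r where r[i] = P(i -> 0):
  [4/5, -1/10, -1/5, -1/4] . (a_1, a_2, a_3, a_4) = 1/20
  [-1/4, 9/10, -3/20, -1/5] . (a_1, a_2, a_3, a_4) = 0
  [0, -1/20, 17/20, -2/5] . (a_1, a_2, a_3, a_4) = 1/20
  [0, -3/20, -1/10, 3/4] . (a_1, a_2, a_3, a_4) = 9/20

Solving yields:
  a_1 = 895/2037
  a_2 = 20906/59073
  a_3 = 8305/19691
  a_4 = 42947/59073

Starting state is 3, so the absorption probability is a_3 = 8305/19691.

Answer: 8305/19691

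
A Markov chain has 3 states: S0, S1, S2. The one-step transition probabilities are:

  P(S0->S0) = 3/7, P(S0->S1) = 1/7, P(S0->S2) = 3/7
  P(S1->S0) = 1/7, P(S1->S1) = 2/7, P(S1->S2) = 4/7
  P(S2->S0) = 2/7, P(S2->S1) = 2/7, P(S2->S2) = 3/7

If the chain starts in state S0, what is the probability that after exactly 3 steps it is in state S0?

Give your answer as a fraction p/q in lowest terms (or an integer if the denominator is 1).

Computing P^3 by repeated multiplication:
P^1 =
  S0: [3/7, 1/7, 3/7]
  S1: [1/7, 2/7, 4/7]
  S2: [2/7, 2/7, 3/7]
P^2 =
  S0: [16/49, 11/49, 22/49]
  S1: [13/49, 13/49, 23/49]
  S2: [2/7, 12/49, 23/49]
P^3 =
  S0: [103/343, 82/343, 158/343]
  S1: [2/7, 85/343, 160/343]
  S2: [100/343, 12/49, 159/343]

(P^3)[S0 -> S0] = 103/343

Answer: 103/343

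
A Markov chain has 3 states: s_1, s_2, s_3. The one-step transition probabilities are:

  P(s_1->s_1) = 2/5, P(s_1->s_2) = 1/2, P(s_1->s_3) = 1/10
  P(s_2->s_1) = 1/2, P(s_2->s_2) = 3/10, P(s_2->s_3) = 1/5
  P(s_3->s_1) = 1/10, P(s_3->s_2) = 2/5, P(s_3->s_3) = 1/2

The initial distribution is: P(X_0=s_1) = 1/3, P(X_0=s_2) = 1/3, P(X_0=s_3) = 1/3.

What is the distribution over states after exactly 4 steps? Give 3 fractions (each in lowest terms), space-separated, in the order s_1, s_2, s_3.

Propagating the distribution step by step (d_{t+1} = d_t * P):
d_0 = (s_1=1/3, s_2=1/3, s_3=1/3)
  d_1[s_1] = 1/3*2/5 + 1/3*1/2 + 1/3*1/10 = 1/3
  d_1[s_2] = 1/3*1/2 + 1/3*3/10 + 1/3*2/5 = 2/5
  d_1[s_3] = 1/3*1/10 + 1/3*1/5 + 1/3*1/2 = 4/15
d_1 = (s_1=1/3, s_2=2/5, s_3=4/15)
  d_2[s_1] = 1/3*2/5 + 2/5*1/2 + 4/15*1/10 = 9/25
  d_2[s_2] = 1/3*1/2 + 2/5*3/10 + 4/15*2/5 = 59/150
  d_2[s_3] = 1/3*1/10 + 2/5*1/5 + 4/15*1/2 = 37/150
d_2 = (s_1=9/25, s_2=59/150, s_3=37/150)
  d_3[s_1] = 9/25*2/5 + 59/150*1/2 + 37/150*1/10 = 137/375
  d_3[s_2] = 9/25*1/2 + 59/150*3/10 + 37/150*2/5 = 119/300
  d_3[s_3] = 9/25*1/10 + 59/150*1/5 + 37/150*1/2 = 119/500
d_3 = (s_1=137/375, s_2=119/300, s_3=119/500)
  d_4[s_1] = 137/375*2/5 + 119/300*1/2 + 119/500*1/10 = 1381/3750
  d_4[s_2] = 137/375*1/2 + 119/300*3/10 + 119/500*2/5 = 5953/15000
  d_4[s_3] = 137/375*1/10 + 119/300*1/5 + 119/500*1/2 = 3523/15000
d_4 = (s_1=1381/3750, s_2=5953/15000, s_3=3523/15000)

Answer: 1381/3750 5953/15000 3523/15000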